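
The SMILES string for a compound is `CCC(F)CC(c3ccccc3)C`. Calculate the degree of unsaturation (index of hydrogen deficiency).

Atom tally by fragment:
  CH3 → C:1 H:3
  CH2 → C:1 H:2
  CH(F) → C:1 H:1 F:1
  CH2 → C:1 H:2
  CH(C6H5) → C:7 H:6
  CH3 → C:1 H:3
Element totals:
  C: 12
  H: 17
  F: 1
Molecular formula: C12H17F.
DoU = (2C + 2 + N − H − X) / 2 = (2·12 + 2 + 0 − 17 − 1) / 2 = 4.

4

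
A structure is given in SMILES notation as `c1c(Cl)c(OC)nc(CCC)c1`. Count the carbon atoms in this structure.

Atom tally by fragment:
  pyridine ring core → C:5 H:5 N:1
  (− 3 ring H displaced by substituents)
  + Cl → Cl:1
  + OCH3 → C:1 H:3 O:1
  + CH2CH2CH3 → C:3 H:7
Element totals:
  C: 9
  H: 12
  Cl: 1
  N: 1
  O: 1

9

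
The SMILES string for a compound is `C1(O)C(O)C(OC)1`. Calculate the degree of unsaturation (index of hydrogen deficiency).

Atom tally by fragment:
  cyclopropane ring core → C:3 H:6
  (− 3 ring H displaced by substituents)
  + OH → O:1 H:1
  + OH → O:1 H:1
  + OCH3 → C:1 H:3 O:1
Element totals:
  C: 4
  H: 8
  O: 3
Molecular formula: C4H8O3.
DoU = (2C + 2 + N − H − X) / 2 = (2·4 + 2 + 0 − 8 − 0) / 2 = 1.

1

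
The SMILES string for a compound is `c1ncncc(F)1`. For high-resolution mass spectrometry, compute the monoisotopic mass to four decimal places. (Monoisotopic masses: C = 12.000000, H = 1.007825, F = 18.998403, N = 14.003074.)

98.0280

Atom tally by fragment:
  pyrimidine ring core → C:4 H:4 N:2
  (− 1 ring H displaced by substituents)
  + F → F:1
Element totals:
  C: 4
  H: 3
  F: 1
  N: 2
Molecular formula: C4H3FN2.
  M = 4(12.0) + 3(1.007825) + 18.998403 + 2(14.003074)
    = 48.000000 + 3.023475 + 18.998403 + 28.006148 = 98.028026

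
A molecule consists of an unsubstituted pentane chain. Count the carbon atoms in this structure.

5

Atom tally by fragment:
  CH3 → C:1 H:3
  CH2 → C:1 H:2
  CH2 → C:1 H:2
  CH2 → C:1 H:2
  CH3 → C:1 H:3
Element totals:
  C: 5
  H: 12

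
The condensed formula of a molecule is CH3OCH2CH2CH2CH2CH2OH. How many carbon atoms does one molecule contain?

Atom tally by fragment:
  CH3OCH2 → C:2 H:5 O:1
  CH2 → C:1 H:2
  CH2 → C:1 H:2
  CH2 → C:1 H:2
  CH2OH → C:1 H:3 O:1
Element totals:
  C: 6
  H: 14
  O: 2

6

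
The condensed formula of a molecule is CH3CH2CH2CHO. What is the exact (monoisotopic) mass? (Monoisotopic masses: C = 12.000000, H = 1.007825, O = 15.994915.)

72.0575

Element totals:
  C: 4
  H: 8
  O: 1
Molecular formula: C4H8O.
  M = 4(12.0) + 8(1.007825) + 15.994915
    = 48.000000 + 8.062600 + 15.994915 = 72.057515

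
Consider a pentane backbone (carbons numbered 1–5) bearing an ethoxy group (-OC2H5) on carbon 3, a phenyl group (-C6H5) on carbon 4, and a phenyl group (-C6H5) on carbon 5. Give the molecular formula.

Atom tally by fragment:
  CH3 → C:1 H:3
  CH2 → C:1 H:2
  CH(OC2H5) → C:3 H:6 O:1
  CH(C6H5) → C:7 H:6
  CH2C6H5 → C:7 H:7
Element totals:
  C: 19
  H: 24
  O: 1

C19H24O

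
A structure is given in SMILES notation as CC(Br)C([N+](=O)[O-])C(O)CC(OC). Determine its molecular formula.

Atom tally by fragment:
  CH3 → C:1 H:3
  CH(Br) → C:1 H:1 Br:1
  CH(NO2) → C:1 H:1 N:1 O:2
  CH(OH) → C:1 H:2 O:1
  CH2 → C:1 H:2
  CH2OCH3 → C:2 H:5 O:1
Element totals:
  C: 7
  H: 14
  Br: 1
  N: 1
  O: 4

C7H14BrNO4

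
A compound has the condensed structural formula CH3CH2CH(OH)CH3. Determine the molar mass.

Element totals:
  C: 4
  H: 10
  O: 1
Molecular formula: C4H10O.
  M = 4(12.011) + 10(1.008) + 15.999
    = 48.044 + 10.080 + 15.999 = 74.123

74.12 g/mol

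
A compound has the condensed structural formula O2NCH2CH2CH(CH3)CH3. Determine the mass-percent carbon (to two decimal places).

Atom tally by fragment:
  O2NCH2 → C:1 H:2 N:1 O:2
  CH2 → C:1 H:2
  CH(CH3) → C:2 H:4
  CH3 → C:1 H:3
Element totals:
  C: 5
  H: 11
  N: 1
  O: 2
Molecular formula: C5H11NO2.
Molar mass = 117.148 g/mol.
Mass from C: 5 × 12.011 = 60.055 g/mol.
%C = 60.055 / 117.148 × 100 = 51.26%.

51.26%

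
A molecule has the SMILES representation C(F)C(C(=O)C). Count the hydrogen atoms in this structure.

7

Atom tally by fragment:
  FCH2 → C:1 H:2 F:1
  CH2COCH3 → C:3 H:5 O:1
Element totals:
  C: 4
  H: 7
  F: 1
  O: 1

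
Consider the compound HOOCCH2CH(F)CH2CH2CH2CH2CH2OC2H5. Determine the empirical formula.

Element totals:
  C: 10
  H: 19
  F: 1
  O: 3
Molecular formula: C10H19FO3.
gcd of subscripts (10, 1, 19, 3) = 1, so the empirical formula equals the molecular formula.

C10H19FO3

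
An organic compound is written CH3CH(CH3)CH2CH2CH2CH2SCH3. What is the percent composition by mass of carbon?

65.68%

Atom tally by fragment:
  CH3 → C:1 H:3
  CH(CH3) → C:2 H:4
  CH2 → C:1 H:2
  CH2 → C:1 H:2
  CH2 → C:1 H:2
  CH2SCH3 → C:2 H:5 S:1
Element totals:
  C: 8
  H: 18
  S: 1
Molecular formula: C8H18S.
Molar mass = 146.292 g/mol.
Mass from C: 8 × 12.011 = 96.088 g/mol.
%C = 96.088 / 146.292 × 100 = 65.68%.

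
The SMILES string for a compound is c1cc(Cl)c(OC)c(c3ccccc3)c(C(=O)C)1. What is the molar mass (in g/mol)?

Atom tally by fragment:
  benzene ring core → C:6 H:6
  (− 4 ring H displaced by substituents)
  + Cl → Cl:1
  + OCH3 → C:1 H:3 O:1
  + C6H5 → C:6 H:5
  + COCH3 → C:2 H:3 O:1
Element totals:
  C: 15
  H: 13
  Cl: 1
  O: 2
Molecular formula: C15H13ClO2.
  M = 15(12.011) + 13(1.008) + 35.45 + 2(15.999)
    = 180.165 + 13.104 + 35.450 + 31.998 = 260.717

260.72 g/mol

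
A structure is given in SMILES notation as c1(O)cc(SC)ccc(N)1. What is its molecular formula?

C7H9NOS

Atom tally by fragment:
  benzene ring core → C:6 H:6
  (− 3 ring H displaced by substituents)
  + OH → O:1 H:1
  + SCH3 → C:1 H:3 S:1
  + NH2 → N:1 H:2
Element totals:
  C: 7
  H: 9
  N: 1
  O: 1
  S: 1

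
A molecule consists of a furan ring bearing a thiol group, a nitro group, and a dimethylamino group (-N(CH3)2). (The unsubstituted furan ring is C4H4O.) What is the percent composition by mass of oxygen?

25.50%

Atom tally by fragment:
  furan ring core → C:4 H:4 O:1
  (− 3 ring H displaced by substituents)
  + SH → S:1 H:1
  + NO2 → N:1 O:2
  + N(CH3)2 → N:1 C:2 H:6
Element totals:
  C: 6
  H: 8
  N: 2
  O: 3
  S: 1
Molecular formula: C6H8N2O3S.
Molar mass = 188.201 g/mol.
Mass from O: 3 × 15.999 = 47.997 g/mol.
%O = 47.997 / 188.201 × 100 = 25.50%.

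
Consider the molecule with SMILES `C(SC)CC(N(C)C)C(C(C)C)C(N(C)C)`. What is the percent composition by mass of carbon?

Atom tally by fragment:
  CH3SCH2 → C:2 H:5 S:1
  CH2 → C:1 H:2
  CH(N(CH3)2) → C:3 H:7 N:1
  CH(CH(CH3)2) → C:4 H:8
  CH2N(CH3)2 → C:3 H:8 N:1
Element totals:
  C: 13
  H: 30
  N: 2
  S: 1
Molecular formula: C13H30N2S.
Molar mass = 246.457 g/mol.
Mass from C: 13 × 12.011 = 156.143 g/mol.
%C = 156.143 / 246.457 × 100 = 63.36%.

63.36%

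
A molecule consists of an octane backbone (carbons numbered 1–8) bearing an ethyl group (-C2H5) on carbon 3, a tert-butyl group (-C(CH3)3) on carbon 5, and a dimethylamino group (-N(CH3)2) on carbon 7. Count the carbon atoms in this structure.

16

Atom tally by fragment:
  CH3 → C:1 H:3
  CH2 → C:1 H:2
  CH(C2H5) → C:3 H:6
  CH2 → C:1 H:2
  CH(C(CH3)3) → C:5 H:10
  CH2 → C:1 H:2
  CH(N(CH3)2) → C:3 H:7 N:1
  CH3 → C:1 H:3
Element totals:
  C: 16
  H: 35
  N: 1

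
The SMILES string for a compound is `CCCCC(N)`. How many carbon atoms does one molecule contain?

5

Atom tally by fragment:
  CH3 → C:1 H:3
  CH2 → C:1 H:2
  CH2 → C:1 H:2
  CH2 → C:1 H:2
  CH2NH2 → C:1 H:4 N:1
Element totals:
  C: 5
  H: 13
  N: 1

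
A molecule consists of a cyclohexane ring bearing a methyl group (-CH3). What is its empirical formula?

Atom tally by fragment:
  cyclohexane ring core → C:6 H:12
  (− 1 ring H displaced by substituents)
  + CH3 → C:1 H:3
Element totals:
  C: 7
  H: 14
Molecular formula: C7H14.
gcd of subscripts = 7; dividing each by 7:
  C: 7/7 = 1
  H: 14/7 = 2

CH2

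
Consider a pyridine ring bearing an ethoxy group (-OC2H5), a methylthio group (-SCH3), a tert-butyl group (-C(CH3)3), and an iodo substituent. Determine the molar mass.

Atom tally by fragment:
  pyridine ring core → C:5 H:5 N:1
  (− 4 ring H displaced by substituents)
  + OC2H5 → C:2 H:5 O:1
  + SCH3 → C:1 H:3 S:1
  + C(CH3)3 → C:4 H:9
  + I → I:1
Element totals:
  C: 12
  H: 18
  I: 1
  N: 1
  O: 1
  S: 1
Molecular formula: C12H18INOS.
  M = 12(12.011) + 18(1.008) + 126.904 + 14.007 + 15.999 + 32.06
    = 144.132 + 18.144 + 126.904 + 14.007 + 15.999 + 32.060 = 351.246

351.25 g/mol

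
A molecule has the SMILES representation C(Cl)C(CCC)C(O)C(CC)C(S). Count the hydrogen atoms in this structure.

21

Atom tally by fragment:
  ClCH2 → C:1 H:2 Cl:1
  CH(CH2CH2CH3) → C:4 H:8
  CH(OH) → C:1 H:2 O:1
  CH(C2H5) → C:3 H:6
  CH2SH → C:1 H:3 S:1
Element totals:
  C: 10
  H: 21
  Cl: 1
  O: 1
  S: 1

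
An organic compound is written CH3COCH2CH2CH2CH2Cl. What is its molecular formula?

C6H11ClO

Element totals:
  C: 6
  H: 11
  Cl: 1
  O: 1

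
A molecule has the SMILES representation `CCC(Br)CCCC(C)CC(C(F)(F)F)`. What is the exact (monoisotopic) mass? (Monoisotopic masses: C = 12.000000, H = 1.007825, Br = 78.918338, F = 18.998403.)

Atom tally by fragment:
  CH3 → C:1 H:3
  CH2 → C:1 H:2
  CH(Br) → C:1 H:1 Br:1
  CH2 → C:1 H:2
  CH2 → C:1 H:2
  CH2 → C:1 H:2
  CH(CH3) → C:2 H:4
  CH2 → C:1 H:2
  CH2CF3 → C:2 H:2 F:3
Element totals:
  C: 11
  H: 20
  Br: 1
  F: 3
Molecular formula: C11H20BrF3.
  M = 11(12.0) + 20(1.007825) + 78.918338 + 3(18.998403)
    = 132.000000 + 20.156500 + 78.918338 + 56.995209 = 288.070047

288.0700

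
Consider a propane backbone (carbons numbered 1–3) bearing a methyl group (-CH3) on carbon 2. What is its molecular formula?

Atom tally by fragment:
  CH3 → C:1 H:3
  CH(CH3) → C:2 H:4
  CH3 → C:1 H:3
Element totals:
  C: 4
  H: 10

C4H10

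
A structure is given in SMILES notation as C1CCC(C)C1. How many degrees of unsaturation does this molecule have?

1

Atom tally by fragment:
  cyclopentane ring core → C:5 H:10
  (− 1 ring H displaced by substituents)
  + CH3 → C:1 H:3
Element totals:
  C: 6
  H: 12
Molecular formula: C6H12.
DoU = (2C + 2 + N − H − X) / 2 = (2·6 + 2 + 0 − 12 − 0) / 2 = 1.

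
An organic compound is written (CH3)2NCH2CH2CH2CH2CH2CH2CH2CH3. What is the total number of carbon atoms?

10

Atom tally by fragment:
  (CH3)2NCH2 → C:3 H:8 N:1
  CH2 → C:1 H:2
  CH2 → C:1 H:2
  CH2 → C:1 H:2
  CH2 → C:1 H:2
  CH2 → C:1 H:2
  CH2 → C:1 H:2
  CH3 → C:1 H:3
Element totals:
  C: 10
  H: 23
  N: 1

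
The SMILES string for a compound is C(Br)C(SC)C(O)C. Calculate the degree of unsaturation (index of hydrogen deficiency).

0

Atom tally by fragment:
  BrCH2 → C:1 H:2 Br:1
  CH(SCH3) → C:2 H:4 S:1
  CH(OH) → C:1 H:2 O:1
  CH3 → C:1 H:3
Element totals:
  C: 5
  H: 11
  Br: 1
  O: 1
  S: 1
Molecular formula: C5H11BrOS.
DoU = (2C + 2 + N − H − X) / 2 = (2·5 + 2 + 0 − 11 − 1) / 2 = 0.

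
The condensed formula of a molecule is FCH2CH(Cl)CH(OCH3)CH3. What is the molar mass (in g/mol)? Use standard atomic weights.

Atom tally by fragment:
  FCH2 → C:1 H:2 F:1
  CH(Cl) → C:1 H:1 Cl:1
  CH(OCH3) → C:2 H:4 O:1
  CH3 → C:1 H:3
Element totals:
  C: 5
  H: 10
  Cl: 1
  F: 1
  O: 1
Molecular formula: C5H10ClFO.
  M = 5(12.011) + 10(1.008) + 35.45 + 18.998 + 15.999
    = 60.055 + 10.080 + 35.450 + 18.998 + 15.999 = 140.582

140.58 g/mol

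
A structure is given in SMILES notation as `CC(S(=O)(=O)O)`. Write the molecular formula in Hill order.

C2H6O3S

Atom tally by fragment:
  CH3 → C:1 H:3
  CH2SO3H → C:1 H:3 S:1 O:3
Element totals:
  C: 2
  H: 6
  O: 3
  S: 1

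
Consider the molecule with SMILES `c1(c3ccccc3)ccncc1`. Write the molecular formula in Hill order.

Atom tally by fragment:
  pyridine ring core → C:5 H:5 N:1
  (− 1 ring H displaced by substituents)
  + C6H5 → C:6 H:5
Element totals:
  C: 11
  H: 9
  N: 1

C11H9N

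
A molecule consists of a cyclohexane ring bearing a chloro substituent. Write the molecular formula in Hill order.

Atom tally by fragment:
  cyclohexane ring core → C:6 H:12
  (− 1 ring H displaced by substituents)
  + Cl → Cl:1
Element totals:
  C: 6
  H: 11
  Cl: 1

C6H11Cl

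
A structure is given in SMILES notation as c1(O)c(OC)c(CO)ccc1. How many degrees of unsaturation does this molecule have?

Atom tally by fragment:
  benzene ring core → C:6 H:6
  (− 3 ring H displaced by substituents)
  + OH → O:1 H:1
  + OCH3 → C:1 H:3 O:1
  + CH2OH → C:1 H:3 O:1
Element totals:
  C: 8
  H: 10
  O: 3
Molecular formula: C8H10O3.
DoU = (2C + 2 + N − H − X) / 2 = (2·8 + 2 + 0 − 10 − 0) / 2 = 4.

4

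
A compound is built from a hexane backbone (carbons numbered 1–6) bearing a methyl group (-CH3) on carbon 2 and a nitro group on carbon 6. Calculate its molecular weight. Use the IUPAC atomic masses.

145.20 g/mol

Atom tally by fragment:
  CH3 → C:1 H:3
  CH(CH3) → C:2 H:4
  CH2 → C:1 H:2
  CH2 → C:1 H:2
  CH2 → C:1 H:2
  CH2NO2 → C:1 H:2 N:1 O:2
Element totals:
  C: 7
  H: 15
  N: 1
  O: 2
Molecular formula: C7H15NO2.
  M = 7(12.011) + 15(1.008) + 14.007 + 2(15.999)
    = 84.077 + 15.120 + 14.007 + 31.998 = 145.202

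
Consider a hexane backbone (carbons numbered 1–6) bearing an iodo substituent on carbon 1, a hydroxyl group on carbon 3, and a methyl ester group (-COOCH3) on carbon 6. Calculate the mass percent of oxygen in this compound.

16.78%

Atom tally by fragment:
  ICH2 → C:1 H:2 I:1
  CH2 → C:1 H:2
  CH(OH) → C:1 H:2 O:1
  CH2 → C:1 H:2
  CH2 → C:1 H:2
  CH2COOCH3 → C:3 H:5 O:2
Element totals:
  C: 8
  H: 15
  I: 1
  O: 3
Molecular formula: C8H15IO3.
Molar mass = 286.109 g/mol.
Mass from O: 3 × 15.999 = 47.997 g/mol.
%O = 47.997 / 286.109 × 100 = 16.78%.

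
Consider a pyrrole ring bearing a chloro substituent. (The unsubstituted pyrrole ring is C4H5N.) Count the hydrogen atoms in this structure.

Atom tally by fragment:
  pyrrole ring core → C:4 H:5 N:1
  (− 1 ring H displaced by substituents)
  + Cl → Cl:1
Element totals:
  C: 4
  H: 4
  Cl: 1
  N: 1

4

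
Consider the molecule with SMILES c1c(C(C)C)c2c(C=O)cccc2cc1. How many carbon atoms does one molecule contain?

Atom tally by fragment:
  naphthalene ring system core → C:10 H:8
  (− 2 ring H displaced by substituents)
  + CH(CH3)2 → C:3 H:7
  + CHO → C:1 H:1 O:1
Element totals:
  C: 14
  H: 14
  O: 1

14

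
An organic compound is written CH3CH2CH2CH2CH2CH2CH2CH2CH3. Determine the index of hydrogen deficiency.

0

Atom tally by fragment:
  CH3 → C:1 H:3
  CH2 → C:1 H:2
  CH2 → C:1 H:2
  CH2 → C:1 H:2
  CH2 → C:1 H:2
  CH2 → C:1 H:2
  CH2 → C:1 H:2
  CH2 → C:1 H:2
  CH3 → C:1 H:3
Element totals:
  C: 9
  H: 20
Molecular formula: C9H20.
DoU = (2C + 2 + N − H − X) / 2 = (2·9 + 2 + 0 − 20 − 0) / 2 = 0.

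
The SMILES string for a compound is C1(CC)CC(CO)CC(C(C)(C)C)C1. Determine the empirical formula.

C13H26O

Atom tally by fragment:
  cyclohexane ring core → C:6 H:12
  (− 3 ring H displaced by substituents)
  + C2H5 → C:2 H:5
  + CH2OH → C:1 H:3 O:1
  + C(CH3)3 → C:4 H:9
Element totals:
  C: 13
  H: 26
  O: 1
Molecular formula: C13H26O.
gcd of subscripts (13, 26, 1) = 1, so the empirical formula equals the molecular formula.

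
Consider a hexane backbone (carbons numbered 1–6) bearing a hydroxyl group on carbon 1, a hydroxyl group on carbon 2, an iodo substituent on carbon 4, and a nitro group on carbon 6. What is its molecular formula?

Atom tally by fragment:
  HOCH2 → C:1 H:3 O:1
  CH(OH) → C:1 H:2 O:1
  CH2 → C:1 H:2
  CH(I) → C:1 H:1 I:1
  CH2 → C:1 H:2
  CH2NO2 → C:1 H:2 N:1 O:2
Element totals:
  C: 6
  H: 12
  I: 1
  N: 1
  O: 4

C6H12INO4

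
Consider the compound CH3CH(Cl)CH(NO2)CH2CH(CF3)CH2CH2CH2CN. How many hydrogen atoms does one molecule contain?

Atom tally by fragment:
  CH3 → C:1 H:3
  CH(Cl) → C:1 H:1 Cl:1
  CH(NO2) → C:1 H:1 N:1 O:2
  CH2 → C:1 H:2
  CH(CF3) → C:2 H:1 F:3
  CH2 → C:1 H:2
  CH2 → C:1 H:2
  CH2CN → C:2 H:2 N:1
Element totals:
  C: 10
  H: 14
  Cl: 1
  F: 3
  N: 2
  O: 2

14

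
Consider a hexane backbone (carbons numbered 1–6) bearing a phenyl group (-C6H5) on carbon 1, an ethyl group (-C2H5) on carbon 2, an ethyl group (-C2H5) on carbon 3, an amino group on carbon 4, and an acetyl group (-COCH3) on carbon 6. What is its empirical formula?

C18H29NO

Atom tally by fragment:
  C6H5CH2 → C:7 H:7
  CH(C2H5) → C:3 H:6
  CH(C2H5) → C:3 H:6
  CH(NH2) → C:1 H:3 N:1
  CH2 → C:1 H:2
  CH2COCH3 → C:3 H:5 O:1
Element totals:
  C: 18
  H: 29
  N: 1
  O: 1
Molecular formula: C18H29NO.
gcd of subscripts (18, 29, 1, 1) = 1, so the empirical formula equals the molecular formula.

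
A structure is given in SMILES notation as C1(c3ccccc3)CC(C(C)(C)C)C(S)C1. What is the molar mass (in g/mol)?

234.40 g/mol

Atom tally by fragment:
  cyclopentane ring core → C:5 H:10
  (− 3 ring H displaced by substituents)
  + C6H5 → C:6 H:5
  + C(CH3)3 → C:4 H:9
  + SH → S:1 H:1
Element totals:
  C: 15
  H: 22
  S: 1
Molecular formula: C15H22S.
  M = 15(12.011) + 22(1.008) + 32.06
    = 180.165 + 22.176 + 32.060 = 234.401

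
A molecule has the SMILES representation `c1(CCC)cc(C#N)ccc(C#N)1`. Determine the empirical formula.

C11H10N2

Atom tally by fragment:
  benzene ring core → C:6 H:6
  (− 3 ring H displaced by substituents)
  + CH2CH2CH3 → C:3 H:7
  + CN → C:1 N:1
  + CN → C:1 N:1
Element totals:
  C: 11
  H: 10
  N: 2
Molecular formula: C11H10N2.
gcd of subscripts (11, 10, 2) = 1, so the empirical formula equals the molecular formula.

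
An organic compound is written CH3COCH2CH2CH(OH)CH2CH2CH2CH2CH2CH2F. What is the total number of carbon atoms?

Element totals:
  C: 11
  H: 21
  F: 1
  O: 2

11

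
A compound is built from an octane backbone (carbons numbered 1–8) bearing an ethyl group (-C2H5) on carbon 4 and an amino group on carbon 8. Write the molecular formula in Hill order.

Atom tally by fragment:
  CH3 → C:1 H:3
  CH2 → C:1 H:2
  CH2 → C:1 H:2
  CH(C2H5) → C:3 H:6
  CH2 → C:1 H:2
  CH2 → C:1 H:2
  CH2 → C:1 H:2
  CH2NH2 → C:1 H:4 N:1
Element totals:
  C: 10
  H: 23
  N: 1

C10H23N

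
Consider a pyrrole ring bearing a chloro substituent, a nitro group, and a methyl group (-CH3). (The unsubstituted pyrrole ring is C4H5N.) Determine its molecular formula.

Atom tally by fragment:
  pyrrole ring core → C:4 H:5 N:1
  (− 3 ring H displaced by substituents)
  + Cl → Cl:1
  + NO2 → N:1 O:2
  + CH3 → C:1 H:3
Element totals:
  C: 5
  H: 5
  Cl: 1
  N: 2
  O: 2

C5H5ClN2O2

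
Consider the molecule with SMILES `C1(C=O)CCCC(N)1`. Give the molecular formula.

C6H11NO

Atom tally by fragment:
  cyclopentane ring core → C:5 H:10
  (− 2 ring H displaced by substituents)
  + CHO → C:1 H:1 O:1
  + NH2 → N:1 H:2
Element totals:
  C: 6
  H: 11
  N: 1
  O: 1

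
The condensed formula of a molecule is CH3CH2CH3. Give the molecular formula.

C3H8

Element totals:
  C: 3
  H: 8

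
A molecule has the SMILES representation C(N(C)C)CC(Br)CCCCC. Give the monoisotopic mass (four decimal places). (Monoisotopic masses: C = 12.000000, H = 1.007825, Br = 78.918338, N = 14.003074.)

Atom tally by fragment:
  (CH3)2NCH2 → C:3 H:8 N:1
  CH2 → C:1 H:2
  CH(Br) → C:1 H:1 Br:1
  CH2 → C:1 H:2
  CH2 → C:1 H:2
  CH2 → C:1 H:2
  CH2 → C:1 H:2
  CH3 → C:1 H:3
Element totals:
  C: 10
  H: 22
  Br: 1
  N: 1
Molecular formula: C10H22BrN.
  M = 10(12.0) + 22(1.007825) + 78.918338 + 14.003074
    = 120.000000 + 22.172150 + 78.918338 + 14.003074 = 235.093562

235.0936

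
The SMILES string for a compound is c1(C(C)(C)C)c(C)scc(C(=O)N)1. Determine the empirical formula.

C10H15NOS

Atom tally by fragment:
  thiophene ring core → C:4 H:4 S:1
  (− 3 ring H displaced by substituents)
  + C(CH3)3 → C:4 H:9
  + CH3 → C:1 H:3
  + CONH2 → C:1 H:2 O:1 N:1
Element totals:
  C: 10
  H: 15
  N: 1
  O: 1
  S: 1
Molecular formula: C10H15NOS.
gcd of subscripts (10, 15, 1, 1, 1) = 1, so the empirical formula equals the molecular formula.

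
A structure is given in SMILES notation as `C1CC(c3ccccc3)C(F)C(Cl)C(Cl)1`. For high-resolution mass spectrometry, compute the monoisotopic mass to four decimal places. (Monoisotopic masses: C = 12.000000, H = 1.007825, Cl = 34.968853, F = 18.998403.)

Atom tally by fragment:
  cyclohexane ring core → C:6 H:12
  (− 4 ring H displaced by substituents)
  + C6H5 → C:6 H:5
  + F → F:1
  + Cl → Cl:1
  + Cl → Cl:1
Element totals:
  C: 12
  H: 13
  Cl: 2
  F: 1
Molecular formula: C12H13Cl2F.
  M = 12(12.0) + 13(1.007825) + 2(34.968853) + 18.998403
    = 144.000000 + 13.101725 + 69.937706 + 18.998403 = 246.037834

246.0378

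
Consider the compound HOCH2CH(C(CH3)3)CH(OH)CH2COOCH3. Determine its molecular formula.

Atom tally by fragment:
  HOCH2 → C:1 H:3 O:1
  CH(C(CH3)3) → C:5 H:10
  CH(OH) → C:1 H:2 O:1
  CH2COOCH3 → C:3 H:5 O:2
Element totals:
  C: 10
  H: 20
  O: 4

C10H20O4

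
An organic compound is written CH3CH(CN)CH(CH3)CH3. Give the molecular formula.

Element totals:
  C: 6
  H: 11
  N: 1

C6H11N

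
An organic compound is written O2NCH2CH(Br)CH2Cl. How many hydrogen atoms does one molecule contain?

5

Atom tally by fragment:
  O2NCH2 → C:1 H:2 N:1 O:2
  CH(Br) → C:1 H:1 Br:1
  CH2Cl → C:1 H:2 Cl:1
Element totals:
  C: 3
  H: 5
  Br: 1
  Cl: 1
  N: 1
  O: 2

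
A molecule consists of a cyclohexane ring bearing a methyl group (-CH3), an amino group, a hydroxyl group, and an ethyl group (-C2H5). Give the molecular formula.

C9H19NO

Atom tally by fragment:
  cyclohexane ring core → C:6 H:12
  (− 4 ring H displaced by substituents)
  + CH3 → C:1 H:3
  + NH2 → N:1 H:2
  + OH → O:1 H:1
  + C2H5 → C:2 H:5
Element totals:
  C: 9
  H: 19
  N: 1
  O: 1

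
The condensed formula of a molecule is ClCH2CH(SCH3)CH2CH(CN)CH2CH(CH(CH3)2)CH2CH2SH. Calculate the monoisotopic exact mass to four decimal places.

293.1039

Atom tally by fragment:
  ClCH2 → C:1 H:2 Cl:1
  CH(SCH3) → C:2 H:4 S:1
  CH2 → C:1 H:2
  CH(CN) → C:2 H:1 N:1
  CH2 → C:1 H:2
  CH(CH(CH3)2) → C:4 H:8
  CH2 → C:1 H:2
  CH2SH → C:1 H:3 S:1
Element totals:
  C: 13
  H: 24
  Cl: 1
  N: 1
  S: 2
Molecular formula: C13H24ClNS2.
  M = 13(12.0) + 24(1.007825) + 34.968853 + 14.003074 + 2(31.972071)
    = 156.000000 + 24.187800 + 34.968853 + 14.003074 + 63.944142 = 293.103869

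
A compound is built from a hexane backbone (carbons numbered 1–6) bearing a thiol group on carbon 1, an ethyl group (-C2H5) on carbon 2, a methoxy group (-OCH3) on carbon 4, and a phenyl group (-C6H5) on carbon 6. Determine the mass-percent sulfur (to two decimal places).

Atom tally by fragment:
  HSCH2 → C:1 H:3 S:1
  CH(C2H5) → C:3 H:6
  CH2 → C:1 H:2
  CH(OCH3) → C:2 H:4 O:1
  CH2 → C:1 H:2
  CH2C6H5 → C:7 H:7
Element totals:
  C: 15
  H: 24
  O: 1
  S: 1
Molecular formula: C15H24OS.
Molar mass = 252.416 g/mol.
Mass from S: 1 × 32.06 = 32.060 g/mol.
%S = 32.060 / 252.416 × 100 = 12.70%.

12.70%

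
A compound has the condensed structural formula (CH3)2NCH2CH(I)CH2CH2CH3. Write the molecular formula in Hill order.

C7H16IN

Atom tally by fragment:
  (CH3)2NCH2 → C:3 H:8 N:1
  CH(I) → C:1 H:1 I:1
  CH2 → C:1 H:2
  CH2 → C:1 H:2
  CH3 → C:1 H:3
Element totals:
  C: 7
  H: 16
  I: 1
  N: 1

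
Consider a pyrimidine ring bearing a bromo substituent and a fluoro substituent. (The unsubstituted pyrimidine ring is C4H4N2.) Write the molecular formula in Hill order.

C4H2BrFN2

Atom tally by fragment:
  pyrimidine ring core → C:4 H:4 N:2
  (− 2 ring H displaced by substituents)
  + Br → Br:1
  + F → F:1
Element totals:
  C: 4
  H: 2
  Br: 1
  F: 1
  N: 2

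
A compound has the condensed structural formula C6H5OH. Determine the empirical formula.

Atom tally by fragment:
  benzene ring core → C:6 H:6
  (− 1 ring H displaced by substituents)
  + OH → O:1 H:1
Element totals:
  C: 6
  H: 6
  O: 1
Molecular formula: C6H6O.
gcd of subscripts (6, 6, 1) = 1, so the empirical formula equals the molecular formula.

C6H6O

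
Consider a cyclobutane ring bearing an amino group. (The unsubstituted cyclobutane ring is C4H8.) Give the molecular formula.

C4H9N

Atom tally by fragment:
  cyclobutane ring core → C:4 H:8
  (− 1 ring H displaced by substituents)
  + NH2 → N:1 H:2
Element totals:
  C: 4
  H: 9
  N: 1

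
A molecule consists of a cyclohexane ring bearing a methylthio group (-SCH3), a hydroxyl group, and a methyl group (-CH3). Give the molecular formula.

Atom tally by fragment:
  cyclohexane ring core → C:6 H:12
  (− 3 ring H displaced by substituents)
  + SCH3 → C:1 H:3 S:1
  + OH → O:1 H:1
  + CH3 → C:1 H:3
Element totals:
  C: 8
  H: 16
  O: 1
  S: 1

C8H16OS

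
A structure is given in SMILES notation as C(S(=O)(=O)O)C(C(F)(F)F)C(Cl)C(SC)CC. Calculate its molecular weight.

Atom tally by fragment:
  HO3SCH2 → C:1 H:3 S:1 O:3
  CH(CF3) → C:2 H:1 F:3
  CH(Cl) → C:1 H:1 Cl:1
  CH(SCH3) → C:2 H:4 S:1
  CH2 → C:1 H:2
  CH3 → C:1 H:3
Element totals:
  C: 8
  H: 14
  Cl: 1
  F: 3
  O: 3
  S: 2
Molecular formula: C8H14ClF3O3S2.
  M = 8(12.011) + 14(1.008) + 35.45 + 3(18.998) + 3(15.999) + 2(32.06)
    = 96.088 + 14.112 + 35.450 + 56.994 + 47.997 + 64.120 = 314.761

314.76 g/mol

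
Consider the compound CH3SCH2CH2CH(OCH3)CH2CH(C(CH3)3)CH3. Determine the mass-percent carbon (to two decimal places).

65.99%

Atom tally by fragment:
  CH3SCH2 → C:2 H:5 S:1
  CH2 → C:1 H:2
  CH(OCH3) → C:2 H:4 O:1
  CH2 → C:1 H:2
  CH(C(CH3)3) → C:5 H:10
  CH3 → C:1 H:3
Element totals:
  C: 12
  H: 26
  O: 1
  S: 1
Molecular formula: C12H26OS.
Molar mass = 218.399 g/mol.
Mass from C: 12 × 12.011 = 144.132 g/mol.
%C = 144.132 / 218.399 × 100 = 65.99%.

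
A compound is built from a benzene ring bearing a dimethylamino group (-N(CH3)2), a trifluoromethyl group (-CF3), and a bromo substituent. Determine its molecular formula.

Atom tally by fragment:
  benzene ring core → C:6 H:6
  (− 3 ring H displaced by substituents)
  + N(CH3)2 → N:1 C:2 H:6
  + CF3 → C:1 F:3
  + Br → Br:1
Element totals:
  C: 9
  H: 9
  Br: 1
  F: 3
  N: 1

C9H9BrF3N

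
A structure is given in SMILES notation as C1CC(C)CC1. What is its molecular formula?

C6H12

Atom tally by fragment:
  cyclopentane ring core → C:5 H:10
  (− 1 ring H displaced by substituents)
  + CH3 → C:1 H:3
Element totals:
  C: 6
  H: 12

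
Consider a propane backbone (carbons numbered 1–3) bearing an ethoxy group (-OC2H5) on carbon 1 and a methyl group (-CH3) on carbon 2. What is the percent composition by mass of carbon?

70.53%

Atom tally by fragment:
  C2H5OCH2 → C:3 H:7 O:1
  CH(CH3) → C:2 H:4
  CH3 → C:1 H:3
Element totals:
  C: 6
  H: 14
  O: 1
Molecular formula: C6H14O.
Molar mass = 102.177 g/mol.
Mass from C: 6 × 12.011 = 72.066 g/mol.
%C = 72.066 / 102.177 × 100 = 70.53%.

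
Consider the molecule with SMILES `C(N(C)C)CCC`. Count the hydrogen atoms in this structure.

Atom tally by fragment:
  (CH3)2NCH2 → C:3 H:8 N:1
  CH2 → C:1 H:2
  CH2 → C:1 H:2
  CH3 → C:1 H:3
Element totals:
  C: 6
  H: 15
  N: 1

15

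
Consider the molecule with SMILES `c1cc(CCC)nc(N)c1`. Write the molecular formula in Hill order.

C8H12N2

Atom tally by fragment:
  pyridine ring core → C:5 H:5 N:1
  (− 2 ring H displaced by substituents)
  + CH2CH2CH3 → C:3 H:7
  + NH2 → N:1 H:2
Element totals:
  C: 8
  H: 12
  N: 2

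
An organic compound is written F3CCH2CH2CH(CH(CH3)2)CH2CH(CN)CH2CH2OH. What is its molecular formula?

Atom tally by fragment:
  F3CCH2 → C:2 H:2 F:3
  CH2 → C:1 H:2
  CH(CH(CH3)2) → C:4 H:8
  CH2 → C:1 H:2
  CH(CN) → C:2 H:1 N:1
  CH2CH2OH → C:2 H:5 O:1
Element totals:
  C: 12
  H: 20
  F: 3
  N: 1
  O: 1

C12H20F3NO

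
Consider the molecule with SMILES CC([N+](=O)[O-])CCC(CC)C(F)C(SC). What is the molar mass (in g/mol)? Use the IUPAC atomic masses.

Atom tally by fragment:
  CH3 → C:1 H:3
  CH(NO2) → C:1 H:1 N:1 O:2
  CH2 → C:1 H:2
  CH2 → C:1 H:2
  CH(C2H5) → C:3 H:6
  CH(F) → C:1 H:1 F:1
  CH2SCH3 → C:2 H:5 S:1
Element totals:
  C: 10
  H: 20
  F: 1
  N: 1
  O: 2
  S: 1
Molecular formula: C10H20FNO2S.
  M = 10(12.011) + 20(1.008) + 18.998 + 14.007 + 2(15.999) + 32.06
    = 120.110 + 20.160 + 18.998 + 14.007 + 31.998 + 32.060 = 237.333

237.33 g/mol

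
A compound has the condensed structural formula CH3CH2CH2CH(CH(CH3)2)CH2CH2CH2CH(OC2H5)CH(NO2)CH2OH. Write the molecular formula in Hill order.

C15H31NO4

Atom tally by fragment:
  CH3 → C:1 H:3
  CH2 → C:1 H:2
  CH2 → C:1 H:2
  CH(CH(CH3)2) → C:4 H:8
  CH2 → C:1 H:2
  CH2 → C:1 H:2
  CH2 → C:1 H:2
  CH(OC2H5) → C:3 H:6 O:1
  CH(NO2) → C:1 H:1 N:1 O:2
  CH2OH → C:1 H:3 O:1
Element totals:
  C: 15
  H: 31
  N: 1
  O: 4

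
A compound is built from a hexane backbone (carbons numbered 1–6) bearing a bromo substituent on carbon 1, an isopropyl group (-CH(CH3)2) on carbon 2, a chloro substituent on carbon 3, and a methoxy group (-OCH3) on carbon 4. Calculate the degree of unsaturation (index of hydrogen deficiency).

Atom tally by fragment:
  BrCH2 → C:1 H:2 Br:1
  CH(CH(CH3)2) → C:4 H:8
  CH(Cl) → C:1 H:1 Cl:1
  CH(OCH3) → C:2 H:4 O:1
  CH2 → C:1 H:2
  CH3 → C:1 H:3
Element totals:
  C: 10
  H: 20
  Br: 1
  Cl: 1
  O: 1
Molecular formula: C10H20BrClO.
DoU = (2C + 2 + N − H − X) / 2 = (2·10 + 2 + 0 − 20 − 2) / 2 = 0.

0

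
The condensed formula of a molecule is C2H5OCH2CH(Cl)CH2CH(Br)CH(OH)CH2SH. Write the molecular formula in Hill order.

Element totals:
  C: 8
  H: 16
  Br: 1
  Cl: 1
  O: 2
  S: 1

C8H16BrClO2S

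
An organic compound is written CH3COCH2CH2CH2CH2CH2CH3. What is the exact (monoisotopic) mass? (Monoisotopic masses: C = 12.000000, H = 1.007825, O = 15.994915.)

Atom tally by fragment:
  CH3COCH2 → C:3 H:5 O:1
  CH2 → C:1 H:2
  CH2 → C:1 H:2
  CH2 → C:1 H:2
  CH2 → C:1 H:2
  CH3 → C:1 H:3
Element totals:
  C: 8
  H: 16
  O: 1
Molecular formula: C8H16O.
  M = 8(12.0) + 16(1.007825) + 15.994915
    = 96.000000 + 16.125200 + 15.994915 = 128.120115

128.1201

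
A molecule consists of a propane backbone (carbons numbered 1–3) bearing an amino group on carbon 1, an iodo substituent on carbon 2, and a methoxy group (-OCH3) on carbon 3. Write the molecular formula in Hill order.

C4H10INO

Atom tally by fragment:
  H2NCH2 → C:1 H:4 N:1
  CH(I) → C:1 H:1 I:1
  CH2OCH3 → C:2 H:5 O:1
Element totals:
  C: 4
  H: 10
  I: 1
  N: 1
  O: 1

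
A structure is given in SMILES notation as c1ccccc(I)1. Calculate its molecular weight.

204.01 g/mol

Atom tally by fragment:
  benzene ring core → C:6 H:6
  (− 1 ring H displaced by substituents)
  + I → I:1
Element totals:
  C: 6
  H: 5
  I: 1
Molecular formula: C6H5I.
  M = 6(12.011) + 5(1.008) + 126.904
    = 72.066 + 5.040 + 126.904 = 204.010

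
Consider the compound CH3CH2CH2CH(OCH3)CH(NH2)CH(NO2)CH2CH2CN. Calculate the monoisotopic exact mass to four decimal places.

Element totals:
  C: 10
  H: 19
  N: 3
  O: 3
Molecular formula: C10H19N3O3.
  M = 10(12.0) + 19(1.007825) + 3(14.003074) + 3(15.994915)
    = 120.000000 + 19.148675 + 42.009222 + 47.984745 = 229.142642

229.1426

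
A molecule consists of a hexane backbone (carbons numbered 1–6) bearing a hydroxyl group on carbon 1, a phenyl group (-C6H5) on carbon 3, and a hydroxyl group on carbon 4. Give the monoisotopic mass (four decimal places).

194.1307

Atom tally by fragment:
  HOCH2 → C:1 H:3 O:1
  CH2 → C:1 H:2
  CH(C6H5) → C:7 H:6
  CH(OH) → C:1 H:2 O:1
  CH2 → C:1 H:2
  CH3 → C:1 H:3
Element totals:
  C: 12
  H: 18
  O: 2
Molecular formula: C12H18O2.
  M = 12(12.0) + 18(1.007825) + 2(15.994915)
    = 144.000000 + 18.140850 + 31.989830 = 194.130680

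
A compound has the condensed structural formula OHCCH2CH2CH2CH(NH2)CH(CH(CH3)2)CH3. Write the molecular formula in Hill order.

C10H21NO

Element totals:
  C: 10
  H: 21
  N: 1
  O: 1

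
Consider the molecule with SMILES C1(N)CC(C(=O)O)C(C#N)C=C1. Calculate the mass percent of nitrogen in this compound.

Atom tally by fragment:
  cyclohexene ring core → C:6 H:10
  (− 3 ring H displaced by substituents)
  + NH2 → N:1 H:2
  + COOH → C:1 H:1 O:2
  + CN → C:1 N:1
Element totals:
  C: 8
  H: 10
  N: 2
  O: 2
Molecular formula: C8H10N2O2.
Molar mass = 166.180 g/mol.
Mass from N: 2 × 14.007 = 28.014 g/mol.
%N = 28.014 / 166.180 × 100 = 16.86%.

16.86%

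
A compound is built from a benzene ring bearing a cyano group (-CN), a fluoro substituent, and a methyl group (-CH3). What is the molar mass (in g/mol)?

135.14 g/mol

Atom tally by fragment:
  benzene ring core → C:6 H:6
  (− 3 ring H displaced by substituents)
  + CN → C:1 N:1
  + F → F:1
  + CH3 → C:1 H:3
Element totals:
  C: 8
  H: 6
  F: 1
  N: 1
Molecular formula: C8H6FN.
  M = 8(12.011) + 6(1.008) + 18.998 + 14.007
    = 96.088 + 6.048 + 18.998 + 14.007 = 135.141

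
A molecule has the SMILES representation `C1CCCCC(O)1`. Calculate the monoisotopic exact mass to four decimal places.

100.0888

Atom tally by fragment:
  cyclohexane ring core → C:6 H:12
  (− 1 ring H displaced by substituents)
  + OH → O:1 H:1
Element totals:
  C: 6
  H: 12
  O: 1
Molecular formula: C6H12O.
  M = 6(12.0) + 12(1.007825) + 15.994915
    = 72.000000 + 12.093900 + 15.994915 = 100.088815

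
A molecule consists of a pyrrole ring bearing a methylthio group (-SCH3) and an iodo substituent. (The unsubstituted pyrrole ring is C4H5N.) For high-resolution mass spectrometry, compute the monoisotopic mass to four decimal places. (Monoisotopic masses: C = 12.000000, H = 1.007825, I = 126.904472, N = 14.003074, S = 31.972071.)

238.9266

Atom tally by fragment:
  pyrrole ring core → C:4 H:5 N:1
  (− 2 ring H displaced by substituents)
  + SCH3 → C:1 H:3 S:1
  + I → I:1
Element totals:
  C: 5
  H: 6
  I: 1
  N: 1
  S: 1
Molecular formula: C5H6INS.
  M = 5(12.0) + 6(1.007825) + 126.904472 + 14.003074 + 31.972071
    = 60.000000 + 6.046950 + 126.904472 + 14.003074 + 31.972071 = 238.926567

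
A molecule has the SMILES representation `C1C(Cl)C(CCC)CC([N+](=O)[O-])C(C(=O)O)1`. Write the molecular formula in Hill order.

Atom tally by fragment:
  cyclohexane ring core → C:6 H:12
  (− 4 ring H displaced by substituents)
  + Cl → Cl:1
  + CH2CH2CH3 → C:3 H:7
  + NO2 → N:1 O:2
  + COOH → C:1 H:1 O:2
Element totals:
  C: 10
  H: 16
  Cl: 1
  N: 1
  O: 4

C10H16ClNO4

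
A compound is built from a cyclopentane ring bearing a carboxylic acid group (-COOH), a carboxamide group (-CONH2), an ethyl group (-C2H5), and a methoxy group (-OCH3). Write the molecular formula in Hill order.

Atom tally by fragment:
  cyclopentane ring core → C:5 H:10
  (− 4 ring H displaced by substituents)
  + COOH → C:1 H:1 O:2
  + CONH2 → C:1 H:2 O:1 N:1
  + C2H5 → C:2 H:5
  + OCH3 → C:1 H:3 O:1
Element totals:
  C: 10
  H: 17
  N: 1
  O: 4

C10H17NO4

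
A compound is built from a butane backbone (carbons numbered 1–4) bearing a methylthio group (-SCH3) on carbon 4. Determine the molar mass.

Atom tally by fragment:
  CH3 → C:1 H:3
  CH2 → C:1 H:2
  CH2 → C:1 H:2
  CH2SCH3 → C:2 H:5 S:1
Element totals:
  C: 5
  H: 12
  S: 1
Molecular formula: C5H12S.
  M = 5(12.011) + 12(1.008) + 32.06
    = 60.055 + 12.096 + 32.060 = 104.211

104.21 g/mol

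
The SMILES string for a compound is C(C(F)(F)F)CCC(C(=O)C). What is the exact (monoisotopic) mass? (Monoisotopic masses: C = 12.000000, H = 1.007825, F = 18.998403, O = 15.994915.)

168.0762

Atom tally by fragment:
  F3CCH2 → C:2 H:2 F:3
  CH2 → C:1 H:2
  CH2 → C:1 H:2
  CH2COCH3 → C:3 H:5 O:1
Element totals:
  C: 7
  H: 11
  F: 3
  O: 1
Molecular formula: C7H11F3O.
  M = 7(12.0) + 11(1.007825) + 3(18.998403) + 15.994915
    = 84.000000 + 11.086075 + 56.995209 + 15.994915 = 168.076199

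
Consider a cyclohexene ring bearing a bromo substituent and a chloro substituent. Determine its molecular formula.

Atom tally by fragment:
  cyclohexene ring core → C:6 H:10
  (− 2 ring H displaced by substituents)
  + Br → Br:1
  + Cl → Cl:1
Element totals:
  C: 6
  H: 8
  Br: 1
  Cl: 1

C6H8BrCl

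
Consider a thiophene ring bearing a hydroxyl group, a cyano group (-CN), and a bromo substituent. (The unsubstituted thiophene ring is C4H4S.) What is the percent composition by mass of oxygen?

7.84%

Atom tally by fragment:
  thiophene ring core → C:4 H:4 S:1
  (− 3 ring H displaced by substituents)
  + OH → O:1 H:1
  + CN → C:1 N:1
  + Br → Br:1
Element totals:
  C: 5
  H: 2
  Br: 1
  N: 1
  O: 1
  S: 1
Molecular formula: C5H2BrNOS.
Molar mass = 204.041 g/mol.
Mass from O: 1 × 15.999 = 15.999 g/mol.
%O = 15.999 / 204.041 × 100 = 7.84%.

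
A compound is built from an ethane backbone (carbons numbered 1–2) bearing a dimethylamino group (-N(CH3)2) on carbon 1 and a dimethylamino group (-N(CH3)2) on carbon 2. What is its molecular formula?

C6H16N2

Atom tally by fragment:
  (CH3)2NCH2 → C:3 H:8 N:1
  CH2N(CH3)2 → C:3 H:8 N:1
Element totals:
  C: 6
  H: 16
  N: 2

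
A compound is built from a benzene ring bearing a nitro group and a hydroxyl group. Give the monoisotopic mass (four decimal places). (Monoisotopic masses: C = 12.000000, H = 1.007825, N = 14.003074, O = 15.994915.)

139.0269

Atom tally by fragment:
  benzene ring core → C:6 H:6
  (− 2 ring H displaced by substituents)
  + NO2 → N:1 O:2
  + OH → O:1 H:1
Element totals:
  C: 6
  H: 5
  N: 1
  O: 3
Molecular formula: C6H5NO3.
  M = 6(12.0) + 5(1.007825) + 14.003074 + 3(15.994915)
    = 72.000000 + 5.039125 + 14.003074 + 47.984745 = 139.026944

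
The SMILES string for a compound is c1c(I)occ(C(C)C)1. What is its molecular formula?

C7H9IO

Atom tally by fragment:
  furan ring core → C:4 H:4 O:1
  (− 2 ring H displaced by substituents)
  + I → I:1
  + CH(CH3)2 → C:3 H:7
Element totals:
  C: 7
  H: 9
  I: 1
  O: 1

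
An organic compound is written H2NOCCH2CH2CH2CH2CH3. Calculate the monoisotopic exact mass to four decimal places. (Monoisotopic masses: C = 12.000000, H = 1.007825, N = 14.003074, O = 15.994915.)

115.0997

Atom tally by fragment:
  H2NOCCH2 → C:2 H:4 O:1 N:1
  CH2 → C:1 H:2
  CH2 → C:1 H:2
  CH2 → C:1 H:2
  CH3 → C:1 H:3
Element totals:
  C: 6
  H: 13
  N: 1
  O: 1
Molecular formula: C6H13NO.
  M = 6(12.0) + 13(1.007825) + 14.003074 + 15.994915
    = 72.000000 + 13.101725 + 14.003074 + 15.994915 = 115.099714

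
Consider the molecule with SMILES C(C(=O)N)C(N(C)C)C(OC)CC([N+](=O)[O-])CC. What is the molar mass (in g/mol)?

Atom tally by fragment:
  H2NOCCH2 → C:2 H:4 O:1 N:1
  CH(N(CH3)2) → C:3 H:7 N:1
  CH(OCH3) → C:2 H:4 O:1
  CH2 → C:1 H:2
  CH(NO2) → C:1 H:1 N:1 O:2
  CH2 → C:1 H:2
  CH3 → C:1 H:3
Element totals:
  C: 11
  H: 23
  N: 3
  O: 4
Molecular formula: C11H23N3O4.
  M = 11(12.011) + 23(1.008) + 3(14.007) + 4(15.999)
    = 132.121 + 23.184 + 42.021 + 63.996 = 261.322

261.32 g/mol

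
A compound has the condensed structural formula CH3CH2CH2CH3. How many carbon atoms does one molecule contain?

4

Atom tally by fragment:
  CH3 → C:1 H:3
  CH2 → C:1 H:2
  CH2 → C:1 H:2
  CH3 → C:1 H:3
Element totals:
  C: 4
  H: 10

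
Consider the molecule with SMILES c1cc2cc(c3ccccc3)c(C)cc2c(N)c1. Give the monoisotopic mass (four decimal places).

Atom tally by fragment:
  naphthalene ring system core → C:10 H:8
  (− 3 ring H displaced by substituents)
  + C6H5 → C:6 H:5
  + CH3 → C:1 H:3
  + NH2 → N:1 H:2
Element totals:
  C: 17
  H: 15
  N: 1
Molecular formula: C17H15N.
  M = 17(12.0) + 15(1.007825) + 14.003074
    = 204.000000 + 15.117375 + 14.003074 = 233.120449

233.1204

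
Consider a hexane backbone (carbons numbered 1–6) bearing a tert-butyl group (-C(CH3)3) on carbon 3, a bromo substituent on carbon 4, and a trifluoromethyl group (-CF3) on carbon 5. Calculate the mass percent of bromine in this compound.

27.63%

Atom tally by fragment:
  CH3 → C:1 H:3
  CH2 → C:1 H:2
  CH(C(CH3)3) → C:5 H:10
  CH(Br) → C:1 H:1 Br:1
  CH(CF3) → C:2 H:1 F:3
  CH3 → C:1 H:3
Element totals:
  C: 11
  H: 20
  Br: 1
  F: 3
Molecular formula: C11H20BrF3.
Molar mass = 289.179 g/mol.
Mass from Br: 1 × 79.904 = 79.904 g/mol.
%Br = 79.904 / 289.179 × 100 = 27.63%.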